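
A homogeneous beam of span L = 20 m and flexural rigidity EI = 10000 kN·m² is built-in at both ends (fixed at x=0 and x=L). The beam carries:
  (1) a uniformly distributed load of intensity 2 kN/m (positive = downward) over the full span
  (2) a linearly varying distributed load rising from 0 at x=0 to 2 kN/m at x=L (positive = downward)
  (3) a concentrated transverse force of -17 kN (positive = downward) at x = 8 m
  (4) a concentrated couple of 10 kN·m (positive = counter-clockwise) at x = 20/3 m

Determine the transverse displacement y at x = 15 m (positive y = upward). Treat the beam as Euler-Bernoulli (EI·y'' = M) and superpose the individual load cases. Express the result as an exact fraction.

Load 1 — uniform load w=2 kN/m over full span:
  y_1 = -wx²(L-x)²/(24EI) = -2·15²·(20-15)²/(24·10000) = -3/64 m
Load 2 — triangular load w₀=2 kN/m (0→w₀ over full span):
  y_2 = -w₀x²(L-x)²(x+2L)/(120LEI) = -2·15²·(20-15)²·(15+2·20)/(120·20·10000) = -33/1280 m
Load 3 — point force P=-17 kN at a=8 m (b=L-a=12):
  y_3 = -Pa²(L-x)²(3bL-(3b+a)(L-x))/(6L³EI)  [x>a] = -(-17)·8²·(20-15)²·(3·12·20-(3·12+8)·(20-15))/(6·20³·10000) = 17/600 m
Load 4 — applied couple M₀=10 kN·m at a=20/3 m (b=L-a=40/3):
  y_4 = (R_Ax³/6 - M_Ax²/2 - M₀(x-a)²/2)/EI  [x>a] with R_A=2/3, M_A=0 = ((2/3)·15³/6 - 0·15²/2 - 10·(15-(20/3))²/2)/10000 = 1/360 m
Superposition: y = Σ y_i = -2393/57600 m ≈ -0.041545 m

y(15) = -2393/57600 m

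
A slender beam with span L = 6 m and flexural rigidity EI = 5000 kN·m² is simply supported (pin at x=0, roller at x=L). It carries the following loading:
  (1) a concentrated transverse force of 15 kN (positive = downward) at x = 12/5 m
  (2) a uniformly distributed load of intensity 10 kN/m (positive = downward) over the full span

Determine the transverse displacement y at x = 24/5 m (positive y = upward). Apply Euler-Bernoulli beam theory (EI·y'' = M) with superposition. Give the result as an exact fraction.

y(24/5) = -2106/78125 m

Load 1 — point force P=15 kN at a=12/5 m (b=L-a=18/5):
  y_1 = -Pa(L-x)(2Lx-a²-x²)/(6LEI)  [x>a] = -15·(12/5)·(6-(24/5))·(2·6·(24/5)-(12/5)²-(24/5)²)/(6·6·5000) = -108/15625 m
Load 2 — uniform load w=10 kN/m over full span:
  y_2 = -wx(L³-2Lx²+x³)/(24EI) = -10·(24/5)·(6³-2·6·(24/5)²+(24/5)³)/(24·5000) = -1566/78125 m
Superposition: y = Σ y_i = -2106/78125 m ≈ -0.026957 m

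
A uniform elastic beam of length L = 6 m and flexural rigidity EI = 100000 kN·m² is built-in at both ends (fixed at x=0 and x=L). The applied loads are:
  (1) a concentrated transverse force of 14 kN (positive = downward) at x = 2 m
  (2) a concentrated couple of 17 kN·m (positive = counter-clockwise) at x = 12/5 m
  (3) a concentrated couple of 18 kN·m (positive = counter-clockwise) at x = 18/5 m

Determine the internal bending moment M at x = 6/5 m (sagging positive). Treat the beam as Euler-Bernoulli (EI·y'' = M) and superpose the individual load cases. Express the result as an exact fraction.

Load 1 — point force P=14 kN at a=2 m (b=L-a=4):
  M_1 = Pb²(3a+b)x/L³ - Pab²/L²  [x≤a] = 14·4²·(3·2+4)·(6/5)/6³ - 14·2·4²/6² = 0 kN·m
Load 2 — applied couple M₀=17 kN·m at a=12/5 m (b=L-a=18/5):
  M_2 = R_Ax - M_A  [x≤a] with R_A=102/25, M_A=51/25 = (102/25)·(6/5) - (51/25) = 357/125 kN·m
Load 3 — applied couple M₀=18 kN·m at a=18/5 m (b=L-a=12/5):
  M_3 = R_Ax - M_A  [x≤a] with R_A=108/25, M_A=144/25 = (108/25)·(6/5) - (144/25) = -72/125 kN·m
Superposition: M = Σ M_i = 57/25 kN·m ≈ 2.280000 kN·m

M(6/5) = 57/25 kN·m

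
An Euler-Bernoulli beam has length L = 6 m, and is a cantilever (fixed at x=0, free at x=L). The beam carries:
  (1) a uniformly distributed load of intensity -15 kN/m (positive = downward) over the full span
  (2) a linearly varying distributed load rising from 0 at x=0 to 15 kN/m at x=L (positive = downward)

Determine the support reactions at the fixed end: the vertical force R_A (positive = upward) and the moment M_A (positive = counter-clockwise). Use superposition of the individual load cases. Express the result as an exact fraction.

R_A = -45 kN, M_A = -90 kN·m

Load 1 — uniform load w=-15 kN/m over full span:
  R_A = wL = (-15)·6 = -90 kN
  M_A = wL²/2 = (-15)·6²/2 = -270 kN·m
Load 2 — triangular load w₀=15 kN/m (0→w₀ over full span):
  R_A = w₀L/2 = 15·6/2 = 45 kN
  M_A = w₀L²/3 = 15·6²/3 = 180 kN·m
Superposition: R_A = -45 kN, M_A = -90 kN·m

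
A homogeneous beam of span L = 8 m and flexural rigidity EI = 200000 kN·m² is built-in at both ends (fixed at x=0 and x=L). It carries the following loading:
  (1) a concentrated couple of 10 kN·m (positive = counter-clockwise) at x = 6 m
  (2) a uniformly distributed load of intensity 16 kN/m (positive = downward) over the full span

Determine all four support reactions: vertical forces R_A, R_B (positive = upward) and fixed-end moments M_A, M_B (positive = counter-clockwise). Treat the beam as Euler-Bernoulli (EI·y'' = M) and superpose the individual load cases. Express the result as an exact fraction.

Load 1 — applied couple M₀=10 kN·m at a=6 m (b=L-a=2):
  R_A = 6M₀ab/L³ = 6·10·6·2/8³ = 45/32 kN
  M_A = M₀b(2a-b)/L² = 10·2·(2·6-2)/8² = 25/8 kN·m
  R_B = -6M₀ab/L³ = -6·10·6·2/8³ = -45/32 kN
  M_B = M₀a(2b-a)/L² = 10·6·(2·2-6)/8² = -15/8 kN·m
Load 2 — uniform load w=16 kN/m over full span:
  R_A = wL/2 = 16·8/2 = 64 kN
  M_A = wL²/12 = 16·8²/12 = 256/3 kN·m
  R_B = wL/2 = 16·8/2 = 64 kN
  M_B = -wL²/12 = -16·8²/12 = -256/3 kN·m
Superposition: R_A = 2093/32 kN, M_A = 2123/24 kN·m, R_B = 2003/32 kN, M_B = -2093/24 kN·m

R_A = 2093/32 kN, M_A = 2123/24 kN·m, R_B = 2003/32 kN, M_B = -2093/24 kN·m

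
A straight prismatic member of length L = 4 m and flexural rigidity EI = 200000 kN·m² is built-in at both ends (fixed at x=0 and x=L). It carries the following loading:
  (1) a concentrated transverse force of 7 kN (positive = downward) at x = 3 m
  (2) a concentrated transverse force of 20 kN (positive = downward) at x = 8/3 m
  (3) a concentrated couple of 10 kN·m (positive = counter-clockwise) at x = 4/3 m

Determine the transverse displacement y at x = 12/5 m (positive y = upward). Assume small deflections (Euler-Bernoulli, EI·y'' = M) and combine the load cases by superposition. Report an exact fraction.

Load 1 — point force P=7 kN at a=3 m (b=L-a=1):
  y_1 = -Pb²x²(3aL-(3a+b)x)/(6L³EI)  [x≤a] = -7·1²·(12/5)²·(3·3·4-(3·3+1)·(12/5))/(6·4³·200000) = -63/10000000 m
Load 2 — point force P=20 kN at a=8/3 m (b=L-a=4/3):
  y_2 = -Pb²x²(3aL-(3a+b)x)/(6L³EI)  [x≤a] = -20·(4/3)²·(12/5)²·(3·(8/3)·4-(3·(8/3)+(4/3))·(12/5))/(6·4³·200000) = -2/78125 m
Load 3 — applied couple M₀=10 kN·m at a=4/3 m (b=L-a=8/3):
  y_3 = (R_Ax³/6 - M_Ax²/2 - M₀(x-a)²/2)/EI  [x>a] with R_A=10/3, M_A=0 = ((10/3)·(12/5)³/6 - 0·(12/5)²/2 - 10·((12/5)-(4/3))²/2)/200000 = 7/703125 m
Superposition: y = Σ y_i = -79/3600000 m ≈ -0.000022 m

y(12/5) = -79/3600000 m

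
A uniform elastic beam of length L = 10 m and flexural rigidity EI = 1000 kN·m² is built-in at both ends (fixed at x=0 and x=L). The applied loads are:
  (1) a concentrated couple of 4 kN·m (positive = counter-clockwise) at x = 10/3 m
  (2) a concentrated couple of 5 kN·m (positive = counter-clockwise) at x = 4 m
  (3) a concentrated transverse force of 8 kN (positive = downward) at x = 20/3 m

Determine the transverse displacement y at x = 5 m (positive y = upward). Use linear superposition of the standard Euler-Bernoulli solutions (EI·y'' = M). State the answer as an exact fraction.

y(5) = -329/16200 m

Load 1 — applied couple M₀=4 kN·m at a=10/3 m (b=L-a=20/3):
  y_1 = (R_Ax³/6 - M_Ax²/2 - M₀(x-a)²/2)/EI  [x>a] with R_A=8/15, M_A=0 = ((8/15)·5³/6 - 0·5²/2 - 4·(5-(10/3))²/2)/1000 = 1/180 m
Load 2 — applied couple M₀=5 kN·m at a=4 m (b=L-a=6):
  y_2 = (R_Ax³/6 - M_Ax²/2 - M₀(x-a)²/2)/EI  [x>a] with R_A=18/25, M_A=3/5 = ((18/25)·5³/6 - (3/5)·5²/2 - 5·(5-4)²/2)/1000 = 1/200 m
Load 3 — point force P=8 kN at a=20/3 m (b=L-a=10/3):
  y_3 = -Pb²x²(3aL-(3a+b)x)/(6L³EI)  [x≤a] = -8·(10/3)²·5²·(3·(20/3)·10-(3·(20/3)+(10/3))·5)/(6·10³·1000) = -5/162 m
Superposition: y = Σ y_i = -329/16200 m ≈ -0.020309 m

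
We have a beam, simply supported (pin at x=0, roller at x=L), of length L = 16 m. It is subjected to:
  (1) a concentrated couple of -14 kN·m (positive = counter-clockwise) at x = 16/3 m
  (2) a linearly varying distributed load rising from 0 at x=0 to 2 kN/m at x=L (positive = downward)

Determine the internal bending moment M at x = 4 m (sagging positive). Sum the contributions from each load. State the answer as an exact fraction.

M(4) = 33/2 kN·m

Load 1 — applied couple M₀=-14 kN·m at a=16/3 m (b=L-a=32/3):
  M_1 = M₀x/L  [x≤a] = (-14)·4/16 = -7/2 kN·m
Load 2 — triangular load w₀=2 kN/m (0→w₀ over full span):
  M_2 = w₀Lx/6 - w₀x³/(6L) = 2·16·4/6 - 2·4³/(6·16) = 20 kN·m
Superposition: M = Σ M_i = 33/2 kN·m ≈ 16.500000 kN·m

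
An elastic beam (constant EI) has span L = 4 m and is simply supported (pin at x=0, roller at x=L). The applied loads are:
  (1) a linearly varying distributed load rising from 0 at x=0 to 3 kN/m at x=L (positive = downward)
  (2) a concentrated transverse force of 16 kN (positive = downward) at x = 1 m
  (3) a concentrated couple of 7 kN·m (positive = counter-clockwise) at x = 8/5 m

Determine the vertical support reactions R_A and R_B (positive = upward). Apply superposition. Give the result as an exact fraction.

R_A = 63/4 kN, R_B = 25/4 kN

Load 1 — triangular load w₀=3 kN/m (0→w₀ over full span):
  R_A = w₀L/6 = 3·4/6 = 2 kN
  R_B = w₀L/3 = 3·4/3 = 4 kN
Load 2 — point force P=16 kN at a=1 m (b=L-a=3):
  R_A = Pb/L = 16·3/4 = 12 kN
  R_B = Pa/L = 16·1/4 = 4 kN
Load 3 — applied couple M₀=7 kN·m at a=8/5 m (b=L-a=12/5):
  R_A = M₀/L = 7/4 kN
  R_B = -M₀/L = -7/4 kN
Superposition: R_A = 63/4 kN, R_B = 25/4 kN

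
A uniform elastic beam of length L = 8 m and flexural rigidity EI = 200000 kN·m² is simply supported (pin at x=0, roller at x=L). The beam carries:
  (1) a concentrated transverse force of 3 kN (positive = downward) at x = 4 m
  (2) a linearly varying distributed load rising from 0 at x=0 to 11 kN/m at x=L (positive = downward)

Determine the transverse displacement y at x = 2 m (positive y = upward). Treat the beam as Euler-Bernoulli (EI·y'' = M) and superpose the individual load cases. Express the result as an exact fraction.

y(2) = -1331/1200000 m

Load 1 — point force P=3 kN at a=4 m (b=L-a=4):
  y_1 = -Pbx(L²-b²-x²)/(6LEI)  [x≤a] = -3·4·2·(8²-4²-2²)/(6·8·200000) = -11/100000 m
Load 2 — triangular load w₀=11 kN/m (0→w₀ over full span):
  y_2 = -w₀x(7L⁴-10L²x²+3x⁴)/(360LEI) = -11·2·(7·8⁴-10·8²·2²+3·2⁴)/(360·8·200000) = -1199/1200000 m
Superposition: y = Σ y_i = -1331/1200000 m ≈ -0.001109 m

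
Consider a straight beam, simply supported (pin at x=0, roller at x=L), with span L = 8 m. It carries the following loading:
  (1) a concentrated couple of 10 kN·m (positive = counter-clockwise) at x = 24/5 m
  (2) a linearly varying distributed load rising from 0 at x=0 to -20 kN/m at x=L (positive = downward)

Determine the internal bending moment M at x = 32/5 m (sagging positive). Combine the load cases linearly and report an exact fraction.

Load 1 — applied couple M₀=10 kN·m at a=24/5 m (b=L-a=16/5):
  M_1 = M₀x/L - M₀  [x>a] = 10·(32/5)/8 - 10 = -2 kN·m
Load 2 — triangular load w₀=-20 kN/m (0→w₀ over full span):
  M_2 = w₀Lx/6 - w₀x³/(6L) = (-20)·8·(32/5)/6 - (-20)·(32/5)³/(6·8) = -1536/25 kN·m
Superposition: M = Σ M_i = -1586/25 kN·m ≈ -63.440000 kN·m

M(32/5) = -1586/25 kN·m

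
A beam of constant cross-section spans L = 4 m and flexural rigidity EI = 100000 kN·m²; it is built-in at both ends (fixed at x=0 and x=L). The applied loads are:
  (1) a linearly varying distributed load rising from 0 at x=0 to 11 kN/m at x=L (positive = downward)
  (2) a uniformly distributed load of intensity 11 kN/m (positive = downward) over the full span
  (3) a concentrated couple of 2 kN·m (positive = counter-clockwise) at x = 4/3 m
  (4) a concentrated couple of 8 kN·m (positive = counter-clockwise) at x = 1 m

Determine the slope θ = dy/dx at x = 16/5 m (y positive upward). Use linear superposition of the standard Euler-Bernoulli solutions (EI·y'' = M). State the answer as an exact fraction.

θ(16/5) = 1649/23437500 rad

Load 1 — triangular load w₀=11 kN/m (0→w₀ over full span):
  θ_1 = -w₀(2x(L-x)(L-2x)(x+2L)+x²(L-x)²)/(120LEI) = -11·(2·(16/5)·(4-(16/5))·(4-2·(16/5))·((16/5)+2·4)+(16/5)²·(4-(16/5))²)/(120·4·100000) = 176/5859375 rad
Load 2 — uniform load w=11 kN/m over full span:
  θ_2 = -wx(L-x)(L-2x)/(12EI) = -11·(16/5)·(4-(16/5))·(4-2·(16/5))/(12·100000) = 22/390625 rad
Load 3 — applied couple M₀=2 kN·m at a=4/3 m (b=L-a=8/3):
  θ_3 = (R_Ax²/2 - M_Ax - M₀(x-a))/EI  [x>a] with R_A=2/3, M_A=0 = ((2/3)·(16/5)²/2 - 0·(16/5) - 2·((16/5)-(4/3)))/100000 = -1/312500 rad
Load 4 — applied couple M₀=8 kN·m at a=1 m (b=L-a=3):
  θ_4 = (R_Ax²/2 - M_Ax - M₀(x-a))/EI  [x>a] with R_A=9/4, M_A=-3/2 = ((9/4)·(16/5)²/2 - (-3/2)·(16/5) - 8·((16/5)-1))/100000 = -1/78125 rad
Superposition: θ = Σ θ_i = 1649/23437500 rad ≈ 0.000070 rad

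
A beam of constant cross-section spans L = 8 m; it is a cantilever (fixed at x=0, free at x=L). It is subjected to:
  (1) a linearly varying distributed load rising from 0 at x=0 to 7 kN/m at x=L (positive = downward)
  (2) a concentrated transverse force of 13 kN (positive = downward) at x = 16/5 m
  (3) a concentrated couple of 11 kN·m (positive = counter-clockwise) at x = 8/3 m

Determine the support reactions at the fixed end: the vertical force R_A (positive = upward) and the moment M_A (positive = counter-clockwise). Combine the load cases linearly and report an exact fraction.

R_A = 41 kN, M_A = 2699/15 kN·m

Load 1 — triangular load w₀=7 kN/m (0→w₀ over full span):
  R_A = w₀L/2 = 7·8/2 = 28 kN
  M_A = w₀L²/3 = 7·8²/3 = 448/3 kN·m
Load 2 — point force P=13 kN at a=16/5 m (b=L-a=24/5):
  R_A = P = 13 kN
  M_A = Pa = 13·(16/5) = 208/5 kN·m
Load 3 — applied couple M₀=11 kN·m at a=8/3 m (b=L-a=16/3):
  R_A = 0 kN
  M_A = -M₀ = -11 kN·m
Superposition: R_A = 41 kN, M_A = 2699/15 kN·m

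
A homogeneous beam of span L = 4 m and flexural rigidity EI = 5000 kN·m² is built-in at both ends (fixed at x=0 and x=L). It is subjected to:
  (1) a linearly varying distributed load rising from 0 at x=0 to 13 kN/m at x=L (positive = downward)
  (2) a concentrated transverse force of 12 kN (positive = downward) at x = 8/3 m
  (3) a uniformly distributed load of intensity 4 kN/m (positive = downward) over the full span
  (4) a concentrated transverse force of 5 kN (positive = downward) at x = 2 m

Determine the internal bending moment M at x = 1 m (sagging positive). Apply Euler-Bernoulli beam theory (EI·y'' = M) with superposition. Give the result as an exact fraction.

M(1) = 197/360 kN·m

Load 1 — triangular load w₀=13 kN/m (0→w₀ over full span):
  M_1 = 3w₀Lx/20 - w₀L²/30 - w₀x³/(6L) = 3·13·4·1/20 - 13·4²/30 - 13·1³/(6·4) = 13/40 kN·m
Load 2 — point force P=12 kN at a=8/3 m (b=L-a=4/3):
  M_2 = Pb²(3a+b)x/L³ - Pab²/L²  [x≤a] = 12·(4/3)²·(3·(8/3)+(4/3))·1/4³ - 12·(8/3)·(4/3)²/4² = -4/9 kN·m
Load 3 — uniform load w=4 kN/m over full span:
  M_3 = wLx/2 - wL²/12 - wx²/2 = 4·4·1/2 - 4·4²/12 - 4·1²/2 = 2/3 kN·m
Load 4 — point force P=5 kN at a=2 m (b=L-a=2):
  M_4 = Pb²(3a+b)x/L³ - Pab²/L²  [x≤a] = 5·2²·(3·2+2)·1/4³ - 5·2·2²/4² = 0 kN·m
Superposition: M = Σ M_i = 197/360 kN·m ≈ 0.547222 kN·m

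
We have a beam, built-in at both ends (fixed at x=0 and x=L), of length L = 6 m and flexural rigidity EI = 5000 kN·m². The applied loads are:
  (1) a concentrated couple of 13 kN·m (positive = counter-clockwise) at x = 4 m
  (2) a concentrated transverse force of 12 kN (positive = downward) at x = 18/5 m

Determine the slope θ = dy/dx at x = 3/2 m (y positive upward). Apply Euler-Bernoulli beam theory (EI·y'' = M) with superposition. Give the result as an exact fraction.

Load 1 — applied couple M₀=13 kN·m at a=4 m (b=L-a=2):
  θ_1 = (R_Ax²/2 - M_Ax)/EI  [x≤a] with R_A=26/9, M_A=13/3 = ((26/9)·(3/2)²/2 - (13/3)·(3/2))/5000 = -13/20000 rad
Load 2 — point force P=12 kN at a=18/5 m (b=L-a=12/5):
  θ_2 = -Pb²x(2aL-(3a+b)x)/(2L³EI)  [x≤a] = -12·(12/5)²·(3/2)·(2·(18/5)·6-(3·(18/5)+(12/5))·(3/2))/(2·6³·5000) = -351/312500 rad
Superposition: θ = Σ θ_i = -4433/2500000 rad ≈ -0.001773 rad

θ(3/2) = -4433/2500000 rad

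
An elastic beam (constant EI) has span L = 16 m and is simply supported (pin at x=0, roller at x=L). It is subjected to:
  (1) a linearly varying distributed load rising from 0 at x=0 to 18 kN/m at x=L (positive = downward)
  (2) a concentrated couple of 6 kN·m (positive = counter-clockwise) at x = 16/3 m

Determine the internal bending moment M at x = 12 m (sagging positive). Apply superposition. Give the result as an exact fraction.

Load 1 — triangular load w₀=18 kN/m (0→w₀ over full span):
  M_1 = w₀Lx/6 - w₀x³/(6L) = 18·16·12/6 - 18·12³/(6·16) = 252 kN·m
Load 2 — applied couple M₀=6 kN·m at a=16/3 m (b=L-a=32/3):
  M_2 = M₀x/L - M₀  [x>a] = 6·12/16 - 6 = -3/2 kN·m
Superposition: M = Σ M_i = 501/2 kN·m ≈ 250.500000 kN·m

M(12) = 501/2 kN·m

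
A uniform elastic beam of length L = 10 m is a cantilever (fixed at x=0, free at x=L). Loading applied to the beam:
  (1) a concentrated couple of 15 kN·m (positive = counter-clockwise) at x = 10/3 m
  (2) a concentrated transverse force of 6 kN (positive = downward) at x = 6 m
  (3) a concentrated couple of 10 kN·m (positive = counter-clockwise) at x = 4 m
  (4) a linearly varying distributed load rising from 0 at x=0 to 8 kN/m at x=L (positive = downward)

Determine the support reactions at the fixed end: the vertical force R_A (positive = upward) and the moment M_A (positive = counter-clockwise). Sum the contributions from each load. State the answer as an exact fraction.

R_A = 46 kN, M_A = 833/3 kN·m

Load 1 — applied couple M₀=15 kN·m at a=10/3 m (b=L-a=20/3):
  R_A = 0 kN
  M_A = -M₀ = -15 kN·m
Load 2 — point force P=6 kN at a=6 m (b=L-a=4):
  R_A = P = 6 kN
  M_A = Pa = 6·6 = 36 kN·m
Load 3 — applied couple M₀=10 kN·m at a=4 m (b=L-a=6):
  R_A = 0 kN
  M_A = -M₀ = -10 kN·m
Load 4 — triangular load w₀=8 kN/m (0→w₀ over full span):
  R_A = w₀L/2 = 8·10/2 = 40 kN
  M_A = w₀L²/3 = 8·10²/3 = 800/3 kN·m
Superposition: R_A = 46 kN, M_A = 833/3 kN·m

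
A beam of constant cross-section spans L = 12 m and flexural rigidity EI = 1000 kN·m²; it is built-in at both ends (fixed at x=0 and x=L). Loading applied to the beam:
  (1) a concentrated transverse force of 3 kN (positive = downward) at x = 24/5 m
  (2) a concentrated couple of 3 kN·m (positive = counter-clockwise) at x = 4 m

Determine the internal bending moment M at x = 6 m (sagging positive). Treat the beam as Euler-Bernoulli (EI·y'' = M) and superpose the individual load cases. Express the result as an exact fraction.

Load 1 — point force P=3 kN at a=24/5 m (b=L-a=36/5):
  M_1 = Pa²(a+3b)(L-x)/L³ - Pa²b/L²  [x>a] = 3·(24/5)²·((24/5)+3·(36/5))·(12-6)/12³ - 3·(24/5)²·(36/5)/12² = 72/25 kN·m
Load 2 — applied couple M₀=3 kN·m at a=4 m (b=L-a=8):
  M_2 = R_Ax - M_A - M₀  [x>a] with R_A=1/3, M_A=0 = (1/3)·6 - 0 - 3 = -1 kN·m
Superposition: M = Σ M_i = 47/25 kN·m ≈ 1.880000 kN·m

M(6) = 47/25 kN·m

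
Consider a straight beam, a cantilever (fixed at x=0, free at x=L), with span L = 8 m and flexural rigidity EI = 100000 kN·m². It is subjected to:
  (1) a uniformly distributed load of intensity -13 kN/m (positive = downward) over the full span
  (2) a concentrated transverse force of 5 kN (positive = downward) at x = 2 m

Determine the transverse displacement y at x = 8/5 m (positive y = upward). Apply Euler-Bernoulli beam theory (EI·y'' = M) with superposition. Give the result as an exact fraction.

Load 1 — uniform load w=-13 kN/m over full span:
  y_1 = -wx²(x²-4Lx+6L²)/(24EI) = -(-13)·(8/5)²·((8/5)²-4·8·(8/5)+6·8²)/(24·100000) = 27248/5859375 m
Load 2 — point force P=5 kN at a=2 m (b=L-a=6):
  y_2 = -Px²(3a-x)/(6EI)  [x≤a] = -5·(8/5)²·(3·2-(8/5))/(6·100000) = -22/234375 m
Superposition: y = Σ y_i = 26698/5859375 m ≈ 0.004556 m

y(8/5) = 26698/5859375 m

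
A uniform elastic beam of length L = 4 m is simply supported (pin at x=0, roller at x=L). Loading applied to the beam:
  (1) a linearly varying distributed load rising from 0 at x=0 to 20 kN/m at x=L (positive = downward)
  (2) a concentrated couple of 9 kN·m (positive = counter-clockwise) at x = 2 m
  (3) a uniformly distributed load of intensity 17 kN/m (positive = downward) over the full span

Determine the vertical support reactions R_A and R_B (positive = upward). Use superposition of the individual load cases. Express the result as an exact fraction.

R_A = 595/12 kN, R_B = 701/12 kN

Load 1 — triangular load w₀=20 kN/m (0→w₀ over full span):
  R_A = w₀L/6 = 20·4/6 = 40/3 kN
  R_B = w₀L/3 = 20·4/3 = 80/3 kN
Load 2 — applied couple M₀=9 kN·m at a=2 m (b=L-a=2):
  R_A = M₀/L = 9/4 kN
  R_B = -M₀/L = -9/4 kN
Load 3 — uniform load w=17 kN/m over full span:
  R_A = wL/2 = 17·4/2 = 34 kN
  R_B = wL/2 = 17·4/2 = 34 kN
Superposition: R_A = 595/12 kN, R_B = 701/12 kN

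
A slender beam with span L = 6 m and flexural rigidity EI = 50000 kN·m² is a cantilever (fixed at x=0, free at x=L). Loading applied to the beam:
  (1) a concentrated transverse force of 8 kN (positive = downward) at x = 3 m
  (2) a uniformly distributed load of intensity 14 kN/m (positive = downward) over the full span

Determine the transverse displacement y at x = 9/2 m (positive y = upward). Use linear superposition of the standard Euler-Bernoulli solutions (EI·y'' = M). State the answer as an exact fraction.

y(9/2) = -105021/3200000 m

Load 1 — point force P=8 kN at a=3 m (b=L-a=3):
  y_1 = -Pa²(3x-a)/(6EI)  [x>a] = -8·3²·(3·(9/2)-3)/(6·50000) = -63/25000 m
Load 2 — uniform load w=14 kN/m over full span:
  y_2 = -wx²(x²-4Lx+6L²)/(24EI) = -14·(9/2)²·((9/2)²-4·6·(9/2)+6·6²)/(24·50000) = -96957/3200000 m
Superposition: y = Σ y_i = -105021/3200000 m ≈ -0.032819 m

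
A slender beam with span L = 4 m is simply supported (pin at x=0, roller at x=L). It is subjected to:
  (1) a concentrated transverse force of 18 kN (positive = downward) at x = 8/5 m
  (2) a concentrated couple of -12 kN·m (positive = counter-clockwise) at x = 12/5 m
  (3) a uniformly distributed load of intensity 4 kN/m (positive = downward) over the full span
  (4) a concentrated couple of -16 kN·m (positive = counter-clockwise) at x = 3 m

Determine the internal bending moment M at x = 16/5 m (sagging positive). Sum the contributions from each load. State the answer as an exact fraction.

Load 1 — point force P=18 kN at a=8/5 m (b=L-a=12/5):
  M_1 = Pa(L-x)/L  [x>a] = 18·(8/5)·(4-(16/5))/4 = 144/25 kN·m
Load 2 — applied couple M₀=-12 kN·m at a=12/5 m (b=L-a=8/5):
  M_2 = M₀x/L - M₀  [x>a] = (-12)·(16/5)/4 - (-12) = 12/5 kN·m
Load 3 — uniform load w=4 kN/m over full span:
  M_3 = wx(L-x)/2 = 4·(16/5)·(4-(16/5))/2 = 128/25 kN·m
Load 4 — applied couple M₀=-16 kN·m at a=3 m (b=L-a=1):
  M_4 = M₀x/L - M₀  [x>a] = (-16)·(16/5)/4 - (-16) = 16/5 kN·m
Superposition: M = Σ M_i = 412/25 kN·m ≈ 16.480000 kN·m

M(16/5) = 412/25 kN·m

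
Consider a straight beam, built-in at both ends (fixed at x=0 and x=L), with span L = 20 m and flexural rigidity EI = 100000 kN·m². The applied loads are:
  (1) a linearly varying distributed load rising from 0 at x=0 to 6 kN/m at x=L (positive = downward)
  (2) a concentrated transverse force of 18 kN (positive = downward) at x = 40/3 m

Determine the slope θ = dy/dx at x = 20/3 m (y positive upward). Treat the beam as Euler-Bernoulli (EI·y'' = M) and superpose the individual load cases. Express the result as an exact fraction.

Load 1 — triangular load w₀=6 kN/m (0→w₀ over full span):
  θ_1 = -w₀(2x(L-x)(L-2x)(x+2L)+x²(L-x)²)/(120LEI) = -6·(2·(20/3)·(20-(20/3))·(20-2·(20/3))·((20/3)+2·20)+(20/3)²·(20-(20/3))²)/(120·20·100000) = -16/10125 rad
Load 2 — point force P=18 kN at a=40/3 m (b=L-a=20/3):
  θ_2 = -Pb²x(2aL-(3a+b)x)/(2L³EI)  [x≤a] = -18·(20/3)²·(20/3)·(2·(40/3)·20-(3·(40/3)+(20/3))·(20/3))/(2·20³·100000) = -1/1350 rad
Superposition: θ = Σ θ_i = -47/20250 rad ≈ -0.002321 rad

θ(20/3) = -47/20250 rad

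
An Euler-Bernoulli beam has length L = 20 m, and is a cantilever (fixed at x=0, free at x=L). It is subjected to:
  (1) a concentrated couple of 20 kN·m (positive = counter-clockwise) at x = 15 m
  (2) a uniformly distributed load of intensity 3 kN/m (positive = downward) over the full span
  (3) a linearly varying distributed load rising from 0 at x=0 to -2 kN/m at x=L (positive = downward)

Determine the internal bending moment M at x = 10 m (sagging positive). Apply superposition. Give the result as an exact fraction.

Load 1 — applied couple M₀=20 kN·m at a=15 m (b=L-a=5):
  M_1 = M₀  [x≤a] = 20 = 20 kN·m
Load 2 — uniform load w=3 kN/m over full span:
  M_2 = -w(L-x)²/2 = -3·(20-10)²/2 = -150 kN·m
Load 3 — triangular load w₀=-2 kN/m (0→w₀ over full span):
  M_3 = w₀Lx/2 - w₀L²/3 - w₀x³/(6L) = (-2)·20·10/2 - (-2)·20²/3 - (-2)·10³/(6·20) = 250/3 kN·m
Superposition: M = Σ M_i = -140/3 kN·m ≈ -46.666667 kN·m

M(10) = -140/3 kN·m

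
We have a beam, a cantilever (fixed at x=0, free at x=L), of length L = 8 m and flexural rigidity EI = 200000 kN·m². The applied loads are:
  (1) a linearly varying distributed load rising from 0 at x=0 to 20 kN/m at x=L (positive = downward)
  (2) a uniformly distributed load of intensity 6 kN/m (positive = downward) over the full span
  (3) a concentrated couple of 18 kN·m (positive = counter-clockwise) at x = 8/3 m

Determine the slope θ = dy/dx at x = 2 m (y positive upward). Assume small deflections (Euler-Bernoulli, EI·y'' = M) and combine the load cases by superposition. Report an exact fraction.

θ(2) = -191/40000 rad

Load 1 — triangular load w₀=20 kN/m (0→w₀ over full span):
  θ_1 = (w₀Lx²/4-w₀L²x/3-w₀x⁴/(24L))/EI = (20·8·2²/4-20·8²·2/3-20·2⁴/(24·8))/200000 = -139/40000 rad
Load 2 — uniform load w=6 kN/m over full span:
  θ_2 = -wx(x²-3Lx+3L²)/(6EI) = -6·2·(2²-3·8·2+3·8²)/(6·200000) = -37/25000 rad
Load 3 — applied couple M₀=18 kN·m at a=8/3 m (b=L-a=16/3):
  θ_3 = M₀x/EI  [x≤a] = 18·2/200000 = 9/50000 rad
Superposition: θ = Σ θ_i = -191/40000 rad ≈ -0.004775 rad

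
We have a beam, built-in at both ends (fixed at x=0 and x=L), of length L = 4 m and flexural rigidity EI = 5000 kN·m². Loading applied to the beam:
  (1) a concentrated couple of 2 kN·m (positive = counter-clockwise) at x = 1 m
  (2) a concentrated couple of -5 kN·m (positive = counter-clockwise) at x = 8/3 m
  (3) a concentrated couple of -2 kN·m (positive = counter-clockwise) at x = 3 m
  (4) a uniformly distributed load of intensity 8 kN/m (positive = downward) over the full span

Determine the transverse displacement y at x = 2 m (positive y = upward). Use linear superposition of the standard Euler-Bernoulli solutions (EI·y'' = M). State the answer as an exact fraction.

Load 1 — applied couple M₀=2 kN·m at a=1 m (b=L-a=3):
  y_1 = (R_Ax³/6 - M_Ax²/2 - M₀(x-a)²/2)/EI  [x>a] with R_A=9/16, M_A=-3/8 = ((9/16)·2³/6 - (-3/8)·2²/2 - 2·(2-1)²/2)/5000 = 1/10000 m
Load 2 — applied couple M₀=-5 kN·m at a=8/3 m (b=L-a=4/3):
  y_2 = (R_Ax³/6 - M_Ax²/2)/EI  [x≤a] with R_A=-5/3, M_A=-5/3 = ((-5/3)·2³/6 - (-5/3)·2²/2)/5000 = 1/4500 m
Load 3 — applied couple M₀=-2 kN·m at a=3 m (b=L-a=1):
  y_3 = (R_Ax³/6 - M_Ax²/2)/EI  [x≤a] with R_A=-9/16, M_A=-5/8 = ((-9/16)·2³/6 - (-5/8)·2²/2)/5000 = 1/10000 m
Load 4 — uniform load w=8 kN/m over full span:
  y_4 = -wx²(L-x)²/(24EI) = -8·2²·(4-2)²/(24·5000) = -2/1875 m
Superposition: y = Σ y_i = -29/45000 m ≈ -0.000644 m

y(2) = -29/45000 m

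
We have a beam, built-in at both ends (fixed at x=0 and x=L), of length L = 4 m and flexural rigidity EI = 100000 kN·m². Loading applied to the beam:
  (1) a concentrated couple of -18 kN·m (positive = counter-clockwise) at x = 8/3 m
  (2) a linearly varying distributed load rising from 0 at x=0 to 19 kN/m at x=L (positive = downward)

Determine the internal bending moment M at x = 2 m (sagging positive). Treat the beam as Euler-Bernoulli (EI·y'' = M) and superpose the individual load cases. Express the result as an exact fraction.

Load 1 — applied couple M₀=-18 kN·m at a=8/3 m (b=L-a=4/3):
  M_1 = R_Ax - M_A  [x≤a] with R_A=-6, M_A=-6 = (-6)·2 - (-6) = -6 kN·m
Load 2 — triangular load w₀=19 kN/m (0→w₀ over full span):
  M_2 = 3w₀Lx/20 - w₀L²/30 - w₀x³/(6L) = 3·19·4·2/20 - 19·4²/30 - 19·2³/(6·4) = 19/3 kN·m
Superposition: M = Σ M_i = 1/3 kN·m ≈ 0.333333 kN·m

M(2) = 1/3 kN·m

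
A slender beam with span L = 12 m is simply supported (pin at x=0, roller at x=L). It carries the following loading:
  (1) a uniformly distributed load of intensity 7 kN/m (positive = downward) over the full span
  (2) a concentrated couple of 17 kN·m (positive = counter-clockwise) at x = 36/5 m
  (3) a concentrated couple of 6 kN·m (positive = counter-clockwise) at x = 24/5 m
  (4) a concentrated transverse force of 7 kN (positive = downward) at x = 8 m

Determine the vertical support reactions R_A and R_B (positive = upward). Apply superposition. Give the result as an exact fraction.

Load 1 — uniform load w=7 kN/m over full span:
  R_A = wL/2 = 7·12/2 = 42 kN
  R_B = wL/2 = 7·12/2 = 42 kN
Load 2 — applied couple M₀=17 kN·m at a=36/5 m (b=L-a=24/5):
  R_A = M₀/L = 17/12 kN
  R_B = -M₀/L = -17/12 kN
Load 3 — applied couple M₀=6 kN·m at a=24/5 m (b=L-a=36/5):
  R_A = M₀/L = 6/12 = 1/2 kN
  R_B = -M₀/L = -6/12 = -1/2 kN
Load 4 — point force P=7 kN at a=8 m (b=L-a=4):
  R_A = Pb/L = 7·4/12 = 7/3 kN
  R_B = Pa/L = 7·8/12 = 14/3 kN
Superposition: R_A = 185/4 kN, R_B = 179/4 kN

R_A = 185/4 kN, R_B = 179/4 kN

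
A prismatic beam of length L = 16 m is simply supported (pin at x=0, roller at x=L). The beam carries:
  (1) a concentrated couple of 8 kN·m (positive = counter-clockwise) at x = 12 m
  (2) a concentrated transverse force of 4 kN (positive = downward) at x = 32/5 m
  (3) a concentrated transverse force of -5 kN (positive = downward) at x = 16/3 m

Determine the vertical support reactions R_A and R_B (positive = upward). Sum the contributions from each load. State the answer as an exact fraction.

Load 1 — applied couple M₀=8 kN·m at a=12 m (b=L-a=4):
  R_A = M₀/L = 8/16 = 1/2 kN
  R_B = -M₀/L = -8/16 = -1/2 kN
Load 2 — point force P=4 kN at a=32/5 m (b=L-a=48/5):
  R_A = Pb/L = 4·(48/5)/16 = 12/5 kN
  R_B = Pa/L = 4·(32/5)/16 = 8/5 kN
Load 3 — point force P=-5 kN at a=16/3 m (b=L-a=32/3):
  R_A = Pb/L = (-5)·(32/3)/16 = -10/3 kN
  R_B = Pa/L = (-5)·(16/3)/16 = -5/3 kN
Superposition: R_A = -13/30 kN, R_B = -17/30 kN

R_A = -13/30 kN, R_B = -17/30 kN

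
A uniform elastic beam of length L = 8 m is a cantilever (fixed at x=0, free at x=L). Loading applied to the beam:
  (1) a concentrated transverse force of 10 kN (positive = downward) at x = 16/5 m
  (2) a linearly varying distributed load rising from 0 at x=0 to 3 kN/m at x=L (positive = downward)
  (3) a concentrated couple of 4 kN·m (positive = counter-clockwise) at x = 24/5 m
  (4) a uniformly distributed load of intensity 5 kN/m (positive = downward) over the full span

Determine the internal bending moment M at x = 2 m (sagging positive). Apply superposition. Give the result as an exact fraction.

Load 1 — point force P=10 kN at a=16/5 m (b=L-a=24/5):
  M_1 = -P(a-x)  [x≤a] = -10·((16/5)-2) = -12 kN·m
Load 2 — triangular load w₀=3 kN/m (0→w₀ over full span):
  M_2 = w₀Lx/2 - w₀L²/3 - w₀x³/(6L) = 3·8·2/2 - 3·8²/3 - 3·2³/(6·8) = -81/2 kN·m
Load 3 — applied couple M₀=4 kN·m at a=24/5 m (b=L-a=16/5):
  M_3 = M₀  [x≤a] = 4 = 4 kN·m
Load 4 — uniform load w=5 kN/m over full span:
  M_4 = -w(L-x)²/2 = -5·(8-2)²/2 = -90 kN·m
Superposition: M = Σ M_i = -277/2 kN·m ≈ -138.500000 kN·m

M(2) = -277/2 kN·m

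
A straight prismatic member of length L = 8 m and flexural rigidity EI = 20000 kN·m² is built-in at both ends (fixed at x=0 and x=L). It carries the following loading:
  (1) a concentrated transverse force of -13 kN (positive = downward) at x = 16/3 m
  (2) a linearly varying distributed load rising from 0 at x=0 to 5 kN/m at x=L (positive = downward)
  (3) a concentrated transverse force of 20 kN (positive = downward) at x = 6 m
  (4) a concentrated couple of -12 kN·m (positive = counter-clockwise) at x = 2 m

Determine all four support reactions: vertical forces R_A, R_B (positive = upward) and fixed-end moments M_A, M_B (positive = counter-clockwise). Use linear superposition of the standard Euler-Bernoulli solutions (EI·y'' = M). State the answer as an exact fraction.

R_A = 1757/432 kN, M_A = 1373/108 kN·m, R_B = 9907/432 kN, M_B = -2899/108 kN·m

Load 1 — point force P=-13 kN at a=16/3 m (b=L-a=8/3):
  R_A = Pb²(3a+b)/L³ = (-13)·(8/3)²·(3·(16/3)+(8/3))/8³ = -91/27 kN
  M_A = Pab²/L² = (-13)·(16/3)·(8/3)²/8² = -208/27 kN·m
  R_B = Pa²(a+3b)/L³ = (-13)·(16/3)²·((16/3)+3·(8/3))/8³ = -260/27 kN
  M_B = -Pa²b/L² = -(-13)·(16/3)²·(8/3)/8² = 416/27 kN·m
Load 2 — triangular load w₀=5 kN/m (0→w₀ over full span):
  R_A = 3w₀L/20 = 3·5·8/20 = 6 kN
  M_A = w₀L²/30 = 5·8²/30 = 32/3 kN·m
  R_B = 7w₀L/20 = 7·5·8/20 = 14 kN
  M_B = -w₀L²/20 = -5·8²/20 = -16 kN·m
Load 3 — point force P=20 kN at a=6 m (b=L-a=2):
  R_A = Pb²(3a+b)/L³ = 20·2²·(3·6+2)/8³ = 25/8 kN
  M_A = Pab²/L² = 20·6·2²/8² = 15/2 kN·m
  R_B = Pa²(a+3b)/L³ = 20·6²·(6+3·2)/8³ = 135/8 kN
  M_B = -Pa²b/L² = -20·6²·2/8² = -45/2 kN·m
Load 4 — applied couple M₀=-12 kN·m at a=2 m (b=L-a=6):
  R_A = 6M₀ab/L³ = 6·(-12)·2·6/8³ = -27/16 kN
  M_A = M₀b(2a-b)/L² = (-12)·6·(2·2-6)/8² = 9/4 kN·m
  R_B = -6M₀ab/L³ = -6·(-12)·2·6/8³ = 27/16 kN
  M_B = M₀a(2b-a)/L² = (-12)·2·(2·6-2)/8² = -15/4 kN·m
Superposition: R_A = 1757/432 kN, M_A = 1373/108 kN·m, R_B = 9907/432 kN, M_B = -2899/108 kN·m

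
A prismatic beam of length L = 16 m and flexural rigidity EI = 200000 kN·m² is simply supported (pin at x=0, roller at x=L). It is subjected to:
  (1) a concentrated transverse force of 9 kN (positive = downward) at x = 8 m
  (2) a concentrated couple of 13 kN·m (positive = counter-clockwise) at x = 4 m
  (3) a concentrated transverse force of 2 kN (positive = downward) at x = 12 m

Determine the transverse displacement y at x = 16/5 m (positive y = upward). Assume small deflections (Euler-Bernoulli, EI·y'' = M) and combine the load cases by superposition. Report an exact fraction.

Load 1 — point force P=9 kN at a=8 m (b=L-a=8):
  y_1 = -Pbx(L²-b²-x²)/(6LEI)  [x≤a] = -9·8·(16/5)·(16²-8²-(16/5)²)/(6·16·200000) = -852/390625 m
Load 2 — applied couple M₀=13 kN·m at a=4 m (b=L-a=12):
  y_2 = (M₀x³/(6L)+C₁x)/EI  [x≤a] with C₁=M₀(3b²-L²)/(6L)=143/6 = (13·(16/5)³/(6·16)+(143/6)·(16/5))/200000 = 1261/3125000 m
Load 3 — point force P=2 kN at a=12 m (b=L-a=4):
  y_3 = -Pbx(L²-b²-x²)/(6LEI)  [x≤a] = -2·4·(16/5)·(16²-4²-(16/5)²)/(6·16·200000) = -359/1171875 m
Superposition: y = Σ y_i = -19537/9375000 m ≈ -0.002084 m

y(16/5) = -19537/9375000 m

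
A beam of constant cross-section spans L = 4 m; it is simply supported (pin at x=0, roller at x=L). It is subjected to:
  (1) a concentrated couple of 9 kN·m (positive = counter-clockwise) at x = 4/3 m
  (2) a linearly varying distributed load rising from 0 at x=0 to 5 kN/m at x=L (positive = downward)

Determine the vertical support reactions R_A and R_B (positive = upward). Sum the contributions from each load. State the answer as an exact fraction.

Load 1 — applied couple M₀=9 kN·m at a=4/3 m (b=L-a=8/3):
  R_A = M₀/L = 9/4 kN
  R_B = -M₀/L = -9/4 kN
Load 2 — triangular load w₀=5 kN/m (0→w₀ over full span):
  R_A = w₀L/6 = 5·4/6 = 10/3 kN
  R_B = w₀L/3 = 5·4/3 = 20/3 kN
Superposition: R_A = 67/12 kN, R_B = 53/12 kN

R_A = 67/12 kN, R_B = 53/12 kN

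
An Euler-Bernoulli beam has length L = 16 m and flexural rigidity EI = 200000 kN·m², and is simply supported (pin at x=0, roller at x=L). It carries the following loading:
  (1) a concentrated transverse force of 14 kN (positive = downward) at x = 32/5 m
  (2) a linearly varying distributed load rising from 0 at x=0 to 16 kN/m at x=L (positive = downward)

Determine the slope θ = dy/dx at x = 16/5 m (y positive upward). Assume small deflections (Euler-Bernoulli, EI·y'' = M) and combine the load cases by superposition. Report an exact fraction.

Load 1 — point force P=14 kN at a=32/5 m (b=L-a=48/5):
  θ_1 = -Pb(L²-b²-3x²)/(6LEI)  [x≤a] = -14·(48/5)·(16²-(48/5)²-3·(16/5)²)/(6·16·200000) = -364/390625 rad
Load 2 — triangular load w₀=16 kN/m (0→w₀ over full span):
  θ_2 = -w₀(7L⁴-30L²x²+15x⁴)/(360LEI) = -16·(7·16⁴-30·16²·(16/5)²+15·(16/5)⁴)/(360·16·200000) = -93184/17578125 rad
Superposition: θ = Σ θ_i = -109564/17578125 rad ≈ -0.006233 rad

θ(16/5) = -109564/17578125 rad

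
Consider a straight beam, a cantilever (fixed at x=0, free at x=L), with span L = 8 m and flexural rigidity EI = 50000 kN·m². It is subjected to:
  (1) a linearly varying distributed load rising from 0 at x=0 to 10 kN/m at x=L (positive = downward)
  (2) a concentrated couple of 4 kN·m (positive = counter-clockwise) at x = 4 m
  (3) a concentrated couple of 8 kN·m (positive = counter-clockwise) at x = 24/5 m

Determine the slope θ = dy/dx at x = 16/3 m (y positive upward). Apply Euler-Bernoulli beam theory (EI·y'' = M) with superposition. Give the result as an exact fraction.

Load 1 — triangular load w₀=10 kN/m (0→w₀ over full span):
  θ_1 = (w₀Lx²/4-w₀L²x/3-w₀x⁴/(24L))/EI = (10·8·(16/3)²/4-10·8²·(16/3)/3-10·(16/3)⁴/(24·8))/50000 = -1856/151875 rad
Load 2 — applied couple M₀=4 kN·m at a=4 m (b=L-a=4):
  θ_2 = M₀a/EI  [x>a] = 4·4/50000 = 1/3125 rad
Load 3 — applied couple M₀=8 kN·m at a=24/5 m (b=L-a=16/5):
  θ_3 = M₀a/EI  [x>a] = 8·(24/5)/50000 = 12/15625 rad
Superposition: θ = Σ θ_i = -42269/3796875 rad ≈ -0.011133 rad

θ(16/3) = -42269/3796875 rad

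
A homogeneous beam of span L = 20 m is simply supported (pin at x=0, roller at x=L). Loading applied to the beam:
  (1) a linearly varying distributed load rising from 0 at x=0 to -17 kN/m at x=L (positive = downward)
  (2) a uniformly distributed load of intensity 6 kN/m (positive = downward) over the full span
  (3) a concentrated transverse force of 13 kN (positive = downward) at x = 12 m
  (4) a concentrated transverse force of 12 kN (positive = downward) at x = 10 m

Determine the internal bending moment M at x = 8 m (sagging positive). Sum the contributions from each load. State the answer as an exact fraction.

Load 1 — triangular load w₀=-17 kN/m (0→w₀ over full span):
  M_1 = w₀Lx/6 - w₀x³/(6L) = (-17)·20·8/6 - (-17)·8³/(6·20) = -1904/5 kN·m
Load 2 — uniform load w=6 kN/m over full span:
  M_2 = wx(L-x)/2 = 6·8·(20-8)/2 = 288 kN·m
Load 3 — point force P=13 kN at a=12 m (b=L-a=8):
  M_3 = Pbx/L  [x≤a] = 13·8·8/20 = 208/5 kN·m
Load 4 — point force P=12 kN at a=10 m (b=L-a=10):
  M_4 = Pbx/L  [x≤a] = 12·10·8/20 = 48 kN·m
Superposition: M = Σ M_i = -16/5 kN·m ≈ -3.200000 kN·m

M(8) = -16/5 kN·m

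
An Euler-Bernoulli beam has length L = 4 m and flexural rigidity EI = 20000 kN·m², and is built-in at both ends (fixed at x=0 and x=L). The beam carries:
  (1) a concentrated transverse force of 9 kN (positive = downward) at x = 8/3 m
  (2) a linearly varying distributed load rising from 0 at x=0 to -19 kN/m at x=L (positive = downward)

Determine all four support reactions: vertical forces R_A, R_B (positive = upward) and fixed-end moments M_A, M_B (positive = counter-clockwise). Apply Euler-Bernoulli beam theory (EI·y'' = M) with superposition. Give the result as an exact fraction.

Load 1 — point force P=9 kN at a=8/3 m (b=L-a=4/3):
  R_A = Pb²(3a+b)/L³ = 9·(4/3)²·(3·(8/3)+(4/3))/4³ = 7/3 kN
  M_A = Pab²/L² = 9·(8/3)·(4/3)²/4² = 8/3 kN·m
  R_B = Pa²(a+3b)/L³ = 9·(8/3)²·((8/3)+3·(4/3))/4³ = 20/3 kN
  M_B = -Pa²b/L² = -9·(8/3)²·(4/3)/4² = -16/3 kN·m
Load 2 — triangular load w₀=-19 kN/m (0→w₀ over full span):
  R_A = 3w₀L/20 = 3·(-19)·4/20 = -57/5 kN
  M_A = w₀L²/30 = (-19)·4²/30 = -152/15 kN·m
  R_B = 7w₀L/20 = 7·(-19)·4/20 = -133/5 kN
  M_B = -w₀L²/20 = -(-19)·4²/20 = 76/5 kN·m
Superposition: R_A = -136/15 kN, M_A = -112/15 kN·m, R_B = -299/15 kN, M_B = 148/15 kN·m

R_A = -136/15 kN, M_A = -112/15 kN·m, R_B = -299/15 kN, M_B = 148/15 kN·m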